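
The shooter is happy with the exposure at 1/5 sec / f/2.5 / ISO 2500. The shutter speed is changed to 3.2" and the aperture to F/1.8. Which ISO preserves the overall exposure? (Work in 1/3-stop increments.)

Shutter speed: 1/5 → 1/4 → 0.3 → 0.4 → 0.5 → 0.6 → 0.8 → 1 → 1.3 → 1.6 → 2 → 2.5 → 3.2 — 4 stops longer (brighter).
Aperture: f/2.5 → f/2.2 → f/2 → f/1.8 — 1 stop larger aperture (brighter).
Net change so far: 5 stops brighter. Offset with the ISO: 2500 → 2000 → 1600 → 1250 → 1000 → 800 → 640 → 500 → 400 → 320 → 250 → 200 → 160 → 125 → 100 → 80.

ISO 80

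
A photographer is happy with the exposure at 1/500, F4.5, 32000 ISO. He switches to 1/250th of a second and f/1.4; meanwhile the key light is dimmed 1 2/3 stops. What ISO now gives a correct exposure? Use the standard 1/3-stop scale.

Scene light: 1 2/3 stops darker.
Shutter speed: 1/500 → 1/400 → 1/320 → 1/250 — 1 stop longer (brighter).
Aperture: f/4.5 → f/4 → f/3.5 → f/3.2 → f/2.8 → f/2.5 → f/2.2 → f/2 → f/1.8 → f/1.6 → f/1.4 — 3 1/3 stops larger aperture (brighter).
Net so far: 2 2/3 stops brighter. ISO: 32000 → 25600 → 20000 → 16000 → 12800 → 10000 → 8000 → 6400 → 5000.

ISO 5000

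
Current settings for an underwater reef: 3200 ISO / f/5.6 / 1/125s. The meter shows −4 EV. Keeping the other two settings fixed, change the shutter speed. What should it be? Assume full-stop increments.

Underexposed by 4 stops → need 4 stops brighter.
Shutter speed: 1/125 → 1/60 → 1/30 → 1/15 → 1/8.

1/8s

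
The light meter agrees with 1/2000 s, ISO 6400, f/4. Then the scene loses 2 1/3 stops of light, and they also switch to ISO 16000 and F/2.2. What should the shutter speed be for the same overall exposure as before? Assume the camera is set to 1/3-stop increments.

Scene light: 2 1/3 stops darker.
ISO: 6400 → 8000 → 10000 → 12800 → 16000 — 1 1/3 stops higher (brighter).
Aperture: f/4 → f/3.5 → f/3.2 → f/2.8 → f/2.5 → f/2.2 — 1 2/3 stops wider (brighter).
Net so far: 2/3 stop brighter. Shutter speed: 1/2000 → 1/2500 → 1/3200.

1/3200s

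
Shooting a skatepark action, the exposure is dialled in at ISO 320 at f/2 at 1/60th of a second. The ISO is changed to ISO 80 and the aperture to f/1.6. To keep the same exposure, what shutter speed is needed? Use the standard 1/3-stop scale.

1/25s

ISO: 320 → 250 → 200 → 160 → 125 → 100 → 80 — 2 stops lower (darker).
Aperture: f/2 → f/1.8 → f/1.6 — 2/3 stop larger aperture (brighter).
Net change so far: 1 1/3 stops darker. Offset with the shutter speed: 1/60 → 1/50 → 1/40 → 1/30 → 1/25.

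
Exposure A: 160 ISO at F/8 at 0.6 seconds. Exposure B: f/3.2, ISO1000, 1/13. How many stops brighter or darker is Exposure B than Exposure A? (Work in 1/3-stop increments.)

2 1/3 stops brighter

Aperture: f/8 → f/7.1 → f/6.3 → f/5.6 → f/5 → f/4.5 → f/4 → f/3.5 → f/3.2 — 2 2/3 stops wider (brighter).
Shutter speed: 0.6 → 0.5 → 0.4 → 0.3 → 1/4 → 1/5 → 1/6 → 1/8 → 1/10 → 1/13 — 3 stops faster (darker).
ISO: 160 → 200 → 250 → 320 → 400 → 500 → 640 → 800 → 1000 — 2 2/3 stops higher (brighter).
Net: +2 2/3 −3 +2 2/3 = +2 1/3 stops.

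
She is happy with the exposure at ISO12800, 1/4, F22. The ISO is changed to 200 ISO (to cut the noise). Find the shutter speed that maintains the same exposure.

ISO: 12800 → 6400 → 3200 → 1600 → 800 → 400 → 200 — 6 stops dropped (darker).
Need 6 stops brighter from the shutter speed: 1/4 → 1/2 → 1 → 2 → 4 → 8 → 15.

15 s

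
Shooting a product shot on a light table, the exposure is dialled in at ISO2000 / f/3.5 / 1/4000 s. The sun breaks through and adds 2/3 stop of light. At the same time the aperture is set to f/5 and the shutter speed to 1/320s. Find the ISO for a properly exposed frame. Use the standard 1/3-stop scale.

Scene light: 2/3 stop brighter.
Aperture: f/3.5 → f/4 → f/4.5 → f/5 — 1 stop narrower (darker).
Shutter speed: 1/4000 → 1/3200 → 1/2500 → 1/2000 → 1/1600 → 1/1250 → 1/1000 → 1/800 → 1/640 → 1/500 → 1/400 → 1/320 — 3 2/3 stops longer (brighter).
Net so far: 3 1/3 stops brighter. ISO: 2000 → 1600 → 1250 → 1000 → 800 → 640 → 500 → 400 → 320 → 250 → 200.

ISO 200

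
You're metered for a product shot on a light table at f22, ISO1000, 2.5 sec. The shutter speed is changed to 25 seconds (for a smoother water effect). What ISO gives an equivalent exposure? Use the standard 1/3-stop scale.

Shutter speed: 2.5 → 3.2 → 4 → 5 → 6 → 8 → 10 → 13 → 15 → 20 → 25 — 3 1/3 stops longer (brighter).
Need 3 1/3 stops darker from the ISO: 1000 → 800 → 640 → 500 → 400 → 320 → 250 → 200 → 160 → 125 → 100.

ISO 100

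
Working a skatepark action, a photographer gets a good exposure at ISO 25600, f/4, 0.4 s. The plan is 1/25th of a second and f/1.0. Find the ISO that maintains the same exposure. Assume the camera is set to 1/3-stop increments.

Shutter speed: 0.4 → 0.3 → 1/4 → 1/5 → 1/6 → 1/8 → 1/10 → 1/13 → 1/15 → 1/20 → 1/25 — 3 1/3 stops faster (darker).
Aperture: f/4 → f/3.5 → f/3.2 → f/2.8 → f/2.5 → f/2.2 → f/2 → f/1.8 → f/1.6 → f/1.4 → f/1.2 → f/1.1 → f/1.0 — 4 stops larger aperture (brighter).
Net change so far: 2/3 stop brighter. Offset with the ISO: 25600 → 20000 → 16000.

ISO 16000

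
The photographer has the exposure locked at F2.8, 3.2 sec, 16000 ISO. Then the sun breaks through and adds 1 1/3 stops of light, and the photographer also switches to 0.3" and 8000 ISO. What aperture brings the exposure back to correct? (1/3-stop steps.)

Scene light: 1 1/3 stops brighter.
Shutter speed: 3.2 → 2.5 → 2 → 1.6 → 1.3 → 1 → 0.8 → 0.6 → 0.5 → 0.4 → 0.3 — 3 1/3 stops faster (darker).
ISO: 16000 → 12800 → 10000 → 8000 — 1 stop dropped (darker).
Net so far: 3 stops darker. Aperture: f/2.8 → f/2.5 → f/2.2 → f/2 → f/1.8 → f/1.6 → f/1.4 → f/1.2 → f/1.1 → f/1.0.

f/1.0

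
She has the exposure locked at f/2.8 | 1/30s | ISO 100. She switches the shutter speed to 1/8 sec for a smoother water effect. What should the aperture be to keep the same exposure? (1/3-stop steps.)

f/5.6

Shutter speed: 1/30 → 1/25 → 1/20 → 1/15 → 1/13 → 1/10 → 1/8 — 2 stops slower (brighter).
Need 2 stops darker from the aperture: f/2.8 → f/3.2 → f/3.5 → f/4 → f/4.5 → f/5 → f/5.6.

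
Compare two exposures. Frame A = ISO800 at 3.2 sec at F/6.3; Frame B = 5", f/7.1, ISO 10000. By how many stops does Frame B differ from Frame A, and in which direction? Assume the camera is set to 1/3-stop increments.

Aperture: f/6.3 → f/7.1 — 1/3 stop smaller aperture (darker).
Shutter speed: 3.2 → 4 → 5 — 2/3 stop slower (brighter).
ISO: 800 → 1000 → 1250 → 1600 → 2000 → 2500 → 3200 → 4000 → 5000 → 6400 → 8000 → 10000 — 3 2/3 stops higher (brighter).
Net: −1/3 +2/3 +3 2/3 = +4 stops.

4 stops brighter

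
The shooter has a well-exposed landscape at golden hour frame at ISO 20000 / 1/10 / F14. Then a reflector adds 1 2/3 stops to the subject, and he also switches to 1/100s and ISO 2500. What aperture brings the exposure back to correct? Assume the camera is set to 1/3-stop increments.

Scene light: 1 2/3 stops brighter.
Shutter speed: 1/10 → 1/13 → 1/15 → 1/20 → 1/25 → 1/30 → 1/40 → 1/50 → 1/60 → 1/80 → 1/100 — 3 1/3 stops faster (darker).
ISO: 20000 → 16000 → 12800 → 10000 → 8000 → 6400 → 5000 → 4000 → 3200 → 2500 — 3 stops dropped (darker).
Net so far: 4 2/3 stops darker. Aperture: f/14 → f/13 → f/11 → f/10 → f/9 → f/8 → f/7.1 → f/6.3 → f/5.6 → f/5 → f/4.5 → f/4 → f/3.5 → f/3.2 → f/2.8.

f/2.8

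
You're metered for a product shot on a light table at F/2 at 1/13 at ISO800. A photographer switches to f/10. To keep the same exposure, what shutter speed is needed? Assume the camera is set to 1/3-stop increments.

Aperture: f/2 → f/2.2 → f/2.5 → f/2.8 → f/3.2 → f/3.5 → f/4 → f/4.5 → f/5 → f/5.6 → f/6.3 → f/7.1 → f/8 → f/9 → f/10 — 4 2/3 stops narrower (darker).
Need 4 2/3 stops brighter from the shutter speed: 1/13 → 1/10 → 1/8 → 1/6 → 1/5 → 1/4 → 0.3 → 0.4 → 0.5 → 0.6 → 0.8 → 1 → 1.3 → 1.6 → 2.

2 s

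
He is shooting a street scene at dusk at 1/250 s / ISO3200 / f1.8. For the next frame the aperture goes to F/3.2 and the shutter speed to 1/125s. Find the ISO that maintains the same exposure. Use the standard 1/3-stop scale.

ISO 5000

Aperture: f/1.8 → f/2 → f/2.2 → f/2.5 → f/2.8 → f/3.2 — 1 2/3 stops narrower (darker).
Shutter speed: 1/250 → 1/200 → 1/160 → 1/125 — 1 stop longer (brighter).
Net change so far: 2/3 stop darker. Offset with the ISO: 3200 → 4000 → 5000.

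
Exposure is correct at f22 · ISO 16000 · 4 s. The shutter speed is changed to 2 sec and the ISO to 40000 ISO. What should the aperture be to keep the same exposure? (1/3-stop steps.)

f/25

Shutter speed: 4 → 3.2 → 2.5 → 2 — 1 stop shorter (darker).
ISO: 16000 → 20000 → 25600 → 32000 → 40000 — 1 1/3 stops raised (brighter).
Net change so far: 1/3 stop brighter. Offset with the aperture: f/22 → f/25.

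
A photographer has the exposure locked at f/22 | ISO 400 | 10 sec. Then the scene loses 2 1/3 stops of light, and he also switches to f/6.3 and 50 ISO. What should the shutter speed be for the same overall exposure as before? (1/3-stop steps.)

30 s

Scene light: 2 1/3 stops darker.
Aperture: f/22 → f/20 → f/18 → f/16 → f/14 → f/13 → f/11 → f/10 → f/9 → f/8 → f/7.1 → f/6.3 — 3 2/3 stops opened up (brighter).
ISO: 400 → 320 → 250 → 200 → 160 → 125 → 100 → 80 → 64 → 50 — 3 stops dropped (darker).
Net so far: 1 2/3 stops darker. Shutter speed: 10 → 13 → 15 → 20 → 25 → 30.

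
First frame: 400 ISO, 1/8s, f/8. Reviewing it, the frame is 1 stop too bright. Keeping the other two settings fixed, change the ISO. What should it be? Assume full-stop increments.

Overexposed by 1 stop → need 1 stop darker.
ISO: 400 → 200.

ISO 200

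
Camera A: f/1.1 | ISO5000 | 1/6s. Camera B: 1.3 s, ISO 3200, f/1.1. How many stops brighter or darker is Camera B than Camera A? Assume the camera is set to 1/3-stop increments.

2 1/3 stops brighter

Aperture: unchanged.
Shutter speed: 1/6 → 1/5 → 1/4 → 0.3 → 0.4 → 0.5 → 0.6 → 0.8 → 1 → 1.3 — 3 stops longer (brighter).
ISO: 5000 → 4000 → 3200 — 2/3 stop lower (darker).
Net: +3 −2/3 = +2 1/3 stops.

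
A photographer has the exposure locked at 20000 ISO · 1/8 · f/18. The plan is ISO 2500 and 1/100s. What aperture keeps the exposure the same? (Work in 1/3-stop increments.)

ISO: 20000 → 16000 → 12800 → 10000 → 8000 → 6400 → 5000 → 4000 → 3200 → 2500 — 3 stops lower (darker).
Shutter speed: 1/8 → 1/10 → 1/13 → 1/15 → 1/20 → 1/25 → 1/30 → 1/40 → 1/50 → 1/60 → 1/80 → 1/100 — 3 2/3 stops shorter (darker).
Net change so far: 6 2/3 stops darker. Offset with the aperture: f/18 → f/16 → f/14 → f/13 → f/11 → f/10 → f/9 → f/8 → f/7.1 → f/6.3 → f/5.6 → f/5 → f/4.5 → f/4 → f/3.5 → f/3.2 → f/2.8 → f/2.5 → f/2.2 → f/2 → f/1.8.

f/1.8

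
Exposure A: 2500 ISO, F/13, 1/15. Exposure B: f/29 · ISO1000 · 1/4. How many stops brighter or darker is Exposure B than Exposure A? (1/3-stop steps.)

1 2/3 stops darker

Aperture: f/13 → f/14 → f/16 → f/18 → f/20 → f/22 → f/25 → f/29 — 2 1/3 stops stopped down (darker).
Shutter speed: 1/15 → 1/13 → 1/10 → 1/8 → 1/6 → 1/5 → 1/4 — 2 stops slower (brighter).
ISO: 2500 → 2000 → 1600 → 1250 → 1000 — 1 1/3 stops lower (darker).
Net: −2 1/3 +2 −1 1/3 = −1 2/3 stops.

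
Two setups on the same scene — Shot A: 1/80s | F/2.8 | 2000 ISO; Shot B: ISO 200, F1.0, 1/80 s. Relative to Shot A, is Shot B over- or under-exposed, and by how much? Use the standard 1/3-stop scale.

Aperture: f/2.8 → f/2.5 → f/2.2 → f/2 → f/1.8 → f/1.6 → f/1.4 → f/1.2 → f/1.1 → f/1.0 — 3 stops wider (brighter).
Shutter speed: unchanged.
ISO: 2000 → 1600 → 1250 → 1000 → 800 → 640 → 500 → 400 → 320 → 250 → 200 — 3 1/3 stops lower (darker).
Net: +3 −3 1/3 = −1/3 stops.

1/3 stop darker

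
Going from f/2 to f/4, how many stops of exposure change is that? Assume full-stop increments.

f/2 → f/2.8 → f/4 — count the steps: 2 stops.

2 stops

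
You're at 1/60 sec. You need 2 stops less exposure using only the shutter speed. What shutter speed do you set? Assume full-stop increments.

Shutter speed: 1/60 → 1/125 → 1/250 — 2 stops faster (darker).

1/250s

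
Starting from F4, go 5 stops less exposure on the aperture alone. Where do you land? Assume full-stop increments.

f/22

Aperture: f/4 → f/5.6 → f/8 → f/11 → f/16 → f/22 — 5 stops smaller aperture (darker).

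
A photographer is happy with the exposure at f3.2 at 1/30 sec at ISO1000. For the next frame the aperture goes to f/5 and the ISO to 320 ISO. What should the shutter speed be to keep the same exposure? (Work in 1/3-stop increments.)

Aperture: f/3.2 → f/3.5 → f/4 → f/4.5 → f/5 — 1 1/3 stops smaller aperture (darker).
ISO: 1000 → 800 → 640 → 500 → 400 → 320 — 1 2/3 stops lower (darker).
Net change so far: 3 stops darker. Offset with the shutter speed: 1/30 → 1/25 → 1/20 → 1/15 → 1/13 → 1/10 → 1/8 → 1/6 → 1/5 → 1/4.

1/4s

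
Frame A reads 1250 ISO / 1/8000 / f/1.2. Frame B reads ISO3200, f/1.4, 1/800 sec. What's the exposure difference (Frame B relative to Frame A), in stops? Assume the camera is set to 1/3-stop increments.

Aperture: f/1.2 → f/1.4 — 1/3 stop smaller aperture (darker).
Shutter speed: 1/8000 → 1/6400 → 1/5000 → 1/4000 → 1/3200 → 1/2500 → 1/2000 → 1/1600 → 1/1250 → 1/1000 → 1/800 — 3 1/3 stops slower (brighter).
ISO: 1250 → 1600 → 2000 → 2500 → 3200 — 1 1/3 stops higher (brighter).
Net: −1/3 +3 1/3 +1 1/3 = +4 1/3 stops.

4 1/3 stops brighter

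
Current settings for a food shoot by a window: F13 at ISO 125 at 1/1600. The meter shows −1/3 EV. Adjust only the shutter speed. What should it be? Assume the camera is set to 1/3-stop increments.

1/1250s

Underexposed by 1/3 stop → need 1/3 stop brighter.
Shutter speed: 1/1600 → 1/1250.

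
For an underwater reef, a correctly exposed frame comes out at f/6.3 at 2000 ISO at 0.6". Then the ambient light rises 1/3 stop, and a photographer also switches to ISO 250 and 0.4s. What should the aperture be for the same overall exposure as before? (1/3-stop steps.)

f/2

Scene light: 1/3 stop brighter.
ISO: 2000 → 1600 → 1250 → 1000 → 800 → 640 → 500 → 400 → 320 → 250 — 3 stops lower (darker).
Shutter speed: 0.6 → 0.5 → 0.4 — 2/3 stop faster (darker).
Net so far: 3 1/3 stops darker. Aperture: f/6.3 → f/5.6 → f/5 → f/4.5 → f/4 → f/3.5 → f/3.2 → f/2.8 → f/2.5 → f/2.2 → f/2.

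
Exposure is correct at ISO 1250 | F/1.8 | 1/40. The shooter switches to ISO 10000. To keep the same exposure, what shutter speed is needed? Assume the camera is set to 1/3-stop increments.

ISO: 1250 → 1600 → 2000 → 2500 → 3200 → 4000 → 5000 → 6400 → 8000 → 10000 — 3 stops higher (brighter).
Need 3 stops darker from the shutter speed: 1/40 → 1/50 → 1/60 → 1/80 → 1/100 → 1/125 → 1/160 → 1/200 → 1/250 → 1/320.

1/320s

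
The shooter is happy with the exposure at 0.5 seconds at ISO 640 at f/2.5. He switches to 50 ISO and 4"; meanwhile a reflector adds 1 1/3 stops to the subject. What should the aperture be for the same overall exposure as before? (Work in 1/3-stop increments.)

Scene light: 1 1/3 stops brighter.
ISO: 640 → 500 → 400 → 320 → 250 → 200 → 160 → 125 → 100 → 80 → 64 → 50 — 3 2/3 stops dropped (darker).
Shutter speed: 0.5 → 0.6 → 0.8 → 1 → 1.3 → 1.6 → 2 → 2.5 → 3.2 → 4 — 3 stops longer (brighter).
Net so far: 2/3 stop brighter. Aperture: f/2.5 → f/2.8 → f/3.2.

f/3.2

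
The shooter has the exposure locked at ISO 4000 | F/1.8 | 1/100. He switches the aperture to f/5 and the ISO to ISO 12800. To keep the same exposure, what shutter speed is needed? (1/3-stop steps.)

1/40s

Aperture: f/1.8 → f/2 → f/2.2 → f/2.5 → f/2.8 → f/3.2 → f/3.5 → f/4 → f/4.5 → f/5 — 3 stops narrower (darker).
ISO: 4000 → 5000 → 6400 → 8000 → 10000 → 12800 — 1 2/3 stops higher (brighter).
Net change so far: 1 1/3 stops darker. Offset with the shutter speed: 1/100 → 1/80 → 1/60 → 1/50 → 1/40.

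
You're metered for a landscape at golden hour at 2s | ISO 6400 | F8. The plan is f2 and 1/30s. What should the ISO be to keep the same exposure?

ISO 25600

Aperture: f/8 → f/5.6 → f/4 → f/2.8 → f/2 — 4 stops wider (brighter).
Shutter speed: 2 → 1 → 1/2 → 1/4 → 1/8 → 1/15 → 1/30 — 6 stops shorter (darker).
Net change so far: 2 stops darker. Offset with the ISO: 6400 → 12800 → 25600.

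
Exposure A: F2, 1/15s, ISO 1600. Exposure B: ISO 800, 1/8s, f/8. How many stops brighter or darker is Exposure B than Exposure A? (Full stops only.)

4 stops darker

Aperture: f/2 → f/2.8 → f/4 → f/5.6 → f/8 — 4 stops narrower (darker).
Shutter speed: 1/15 → 1/8 — 1 stop longer (brighter).
ISO: 1600 → 800 — 1 stop lower (darker).
Net: −4 +1 −1 = −4 stops.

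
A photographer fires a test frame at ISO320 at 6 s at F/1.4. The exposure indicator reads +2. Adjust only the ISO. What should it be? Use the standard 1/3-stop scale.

Overexposed by 2 stops → need 2 stops darker.
ISO: 320 → 250 → 200 → 160 → 125 → 100 → 80.

ISO 80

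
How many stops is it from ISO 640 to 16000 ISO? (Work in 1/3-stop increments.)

640 → 800 → 1000 → 1250 → 1600 → 2000 → 2500 → 3200 → 4000 → 5000 → 6400 → 8000 → 10000 → 12800 → 16000 — count the steps: 14 third-stops = 4 2/3 stops.

4 2/3 stops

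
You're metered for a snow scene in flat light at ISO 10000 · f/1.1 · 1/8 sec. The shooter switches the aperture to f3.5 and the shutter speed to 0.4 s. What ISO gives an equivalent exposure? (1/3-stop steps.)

ISO 32000

Aperture: f/1.1 → f/1.2 → f/1.4 → f/1.6 → f/1.8 → f/2 → f/2.2 → f/2.5 → f/2.8 → f/3.2 → f/3.5 — 3 1/3 stops smaller aperture (darker).
Shutter speed: 1/8 → 1/6 → 1/5 → 1/4 → 0.3 → 0.4 — 1 2/3 stops longer (brighter).
Net change so far: 1 2/3 stops darker. Offset with the ISO: 10000 → 12800 → 16000 → 20000 → 25600 → 32000.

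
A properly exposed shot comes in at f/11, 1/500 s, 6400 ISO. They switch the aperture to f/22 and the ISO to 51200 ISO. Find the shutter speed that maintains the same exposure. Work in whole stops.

1/1000s

Aperture: f/11 → f/16 → f/22 — 2 stops smaller aperture (darker).
ISO: 6400 → 12800 → 25600 → 51200 — 3 stops higher (brighter).
Net change so far: 1 stop brighter. Offset with the shutter speed: 1/500 → 1/1000.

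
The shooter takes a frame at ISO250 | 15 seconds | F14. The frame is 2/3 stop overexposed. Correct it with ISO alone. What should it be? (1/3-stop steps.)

Overexposed by 2/3 stop → need 2/3 stop darker.
ISO: 250 → 200 → 160.

ISO 160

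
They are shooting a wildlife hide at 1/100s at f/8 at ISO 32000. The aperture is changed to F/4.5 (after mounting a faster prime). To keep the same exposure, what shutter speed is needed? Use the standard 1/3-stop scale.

1/320s

Aperture: f/8 → f/7.1 → f/6.3 → f/5.6 → f/5 → f/4.5 — 1 2/3 stops wider (brighter).
Need 1 2/3 stops darker from the shutter speed: 1/100 → 1/125 → 1/160 → 1/200 → 1/250 → 1/320.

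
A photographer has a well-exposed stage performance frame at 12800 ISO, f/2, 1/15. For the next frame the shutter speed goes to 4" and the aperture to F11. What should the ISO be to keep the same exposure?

Shutter speed: 1/15 → 1/8 → 1/4 → 1/2 → 1 → 2 → 4 — 6 stops longer (brighter).
Aperture: f/2 → f/2.8 → f/4 → f/5.6 → f/8 → f/11 — 5 stops stopped down (darker).
Net change so far: 1 stop brighter. Offset with the ISO: 12800 → 6400.

ISO 6400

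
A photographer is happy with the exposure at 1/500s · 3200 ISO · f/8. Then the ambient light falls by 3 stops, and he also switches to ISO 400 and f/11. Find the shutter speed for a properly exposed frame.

1/4s

Scene light: 3 stops darker.
ISO: 3200 → 1600 → 800 → 400 — 3 stops lower (darker).
Aperture: f/8 → f/11 — 1 stop stopped down (darker).
Net so far: 7 stops darker. Shutter speed: 1/500 → 1/250 → 1/125 → 1/60 → 1/30 → 1/15 → 1/8 → 1/4.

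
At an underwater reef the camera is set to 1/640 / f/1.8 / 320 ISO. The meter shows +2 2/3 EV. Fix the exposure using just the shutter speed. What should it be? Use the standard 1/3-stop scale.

1/4000s

Overexposed by 2 2/3 stops → need 2 2/3 stops darker.
Shutter speed: 1/640 → 1/800 → 1/1000 → 1/1250 → 1/1600 → 1/2000 → 1/2500 → 1/3200 → 1/4000.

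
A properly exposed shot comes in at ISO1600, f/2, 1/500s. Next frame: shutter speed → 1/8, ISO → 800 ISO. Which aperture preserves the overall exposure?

Shutter speed: 1/500 → 1/250 → 1/125 → 1/60 → 1/30 → 1/15 → 1/8 — 6 stops longer (brighter).
ISO: 1600 → 800 — 1 stop dropped (darker).
Net change so far: 5 stops brighter. Offset with the aperture: f/2 → f/2.8 → f/4 → f/5.6 → f/8 → f/11.

f/11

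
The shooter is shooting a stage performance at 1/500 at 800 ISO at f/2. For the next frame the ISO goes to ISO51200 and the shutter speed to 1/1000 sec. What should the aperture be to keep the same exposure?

f/11

ISO: 800 → 1600 → 3200 → 6400 → 12800 → 25600 → 51200 — 6 stops raised (brighter).
Shutter speed: 1/500 → 1/1000 — 1 stop faster (darker).
Net change so far: 5 stops brighter. Offset with the aperture: f/2 → f/2.8 → f/4 → f/5.6 → f/8 → f/11.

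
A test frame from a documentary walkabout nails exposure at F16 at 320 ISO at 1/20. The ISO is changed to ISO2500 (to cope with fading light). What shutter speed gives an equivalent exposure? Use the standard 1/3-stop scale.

ISO: 320 → 400 → 500 → 640 → 800 → 1000 → 1250 → 1600 → 2000 → 2500 — 3 stops raised (brighter).
Need 3 stops darker from the shutter speed: 1/20 → 1/25 → 1/30 → 1/40 → 1/50 → 1/60 → 1/80 → 1/100 → 1/125 → 1/160.

1/160s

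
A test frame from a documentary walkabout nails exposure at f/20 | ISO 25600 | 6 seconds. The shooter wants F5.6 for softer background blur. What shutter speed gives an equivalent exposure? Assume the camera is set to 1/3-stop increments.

0.5 s

Aperture: f/20 → f/18 → f/16 → f/14 → f/13 → f/11 → f/10 → f/9 → f/8 → f/7.1 → f/6.3 → f/5.6 — 3 2/3 stops wider (brighter).
Need 3 2/3 stops darker from the shutter speed: 6 → 5 → 4 → 3.2 → 2.5 → 2 → 1.6 → 1.3 → 1 → 0.8 → 0.6 → 0.5.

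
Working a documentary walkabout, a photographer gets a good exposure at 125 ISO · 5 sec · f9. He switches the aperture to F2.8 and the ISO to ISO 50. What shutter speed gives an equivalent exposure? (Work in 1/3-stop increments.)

1.3 s

Aperture: f/9 → f/8 → f/7.1 → f/6.3 → f/5.6 → f/5 → f/4.5 → f/4 → f/3.5 → f/3.2 → f/2.8 — 3 1/3 stops opened up (brighter).
ISO: 125 → 100 → 80 → 64 → 50 — 1 1/3 stops lower (darker).
Net change so far: 2 stops brighter. Offset with the shutter speed: 5 → 4 → 3.2 → 2.5 → 2 → 1.6 → 1.3.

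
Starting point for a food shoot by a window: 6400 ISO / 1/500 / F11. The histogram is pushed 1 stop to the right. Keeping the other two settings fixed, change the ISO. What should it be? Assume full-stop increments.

ISO 3200

Overexposed by 1 stop → need 1 stop darker.
ISO: 6400 → 3200.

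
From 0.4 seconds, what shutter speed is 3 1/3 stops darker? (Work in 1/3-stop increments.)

1/25s

Shutter speed: 0.4 → 0.3 → 1/4 → 1/5 → 1/6 → 1/8 → 1/10 → 1/13 → 1/15 → 1/20 → 1/25 — 3 1/3 stops faster (darker).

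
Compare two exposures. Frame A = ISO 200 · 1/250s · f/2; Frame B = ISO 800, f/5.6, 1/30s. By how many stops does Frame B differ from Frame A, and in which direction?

2 stops brighter

Aperture: f/2 → f/2.8 → f/4 → f/5.6 — 3 stops narrower (darker).
Shutter speed: 1/250 → 1/125 → 1/60 → 1/30 — 3 stops longer (brighter).
ISO: 200 → 400 → 800 — 2 stops higher (brighter).
Net: −3 +3 +2 = +2 stops.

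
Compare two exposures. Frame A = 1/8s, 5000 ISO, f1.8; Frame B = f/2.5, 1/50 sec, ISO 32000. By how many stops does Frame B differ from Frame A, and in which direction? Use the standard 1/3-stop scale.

1 stop darker

Aperture: f/1.8 → f/2 → f/2.2 → f/2.5 — 1 stop narrower (darker).
Shutter speed: 1/8 → 1/10 → 1/13 → 1/15 → 1/20 → 1/25 → 1/30 → 1/40 → 1/50 — 2 2/3 stops shorter (darker).
ISO: 5000 → 6400 → 8000 → 10000 → 12800 → 16000 → 20000 → 25600 → 32000 — 2 2/3 stops higher (brighter).
Net: −1 −2 2/3 +2 2/3 = −1 stop.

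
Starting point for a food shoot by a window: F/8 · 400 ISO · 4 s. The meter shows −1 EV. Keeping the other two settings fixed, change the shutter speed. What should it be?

8 s

Underexposed by 1 stop → need 1 stop brighter.
Shutter speed: 4 → 8.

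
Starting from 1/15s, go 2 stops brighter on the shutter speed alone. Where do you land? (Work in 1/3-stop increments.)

Shutter speed: 1/15 → 1/13 → 1/10 → 1/8 → 1/6 → 1/5 → 1/4 — 2 stops slower (brighter).

1/4s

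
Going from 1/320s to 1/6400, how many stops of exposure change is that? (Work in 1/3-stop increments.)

1/320 → 1/400 → 1/500 → 1/640 → 1/800 → 1/1000 → 1/1250 → 1/1600 → 1/2000 → 1/2500 → 1/3200 → 1/4000 → 1/5000 → 1/6400 — count the steps: 13 third-stops = 4 1/3 stops.

4 1/3 stops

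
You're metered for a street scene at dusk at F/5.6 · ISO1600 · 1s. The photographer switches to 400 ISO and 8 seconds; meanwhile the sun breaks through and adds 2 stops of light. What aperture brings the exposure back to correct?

Scene light: 2 stops brighter.
ISO: 1600 → 800 → 400 — 2 stops dropped (darker).
Shutter speed: 1 → 2 → 4 → 8 — 3 stops longer (brighter).
Net so far: 3 stops brighter. Aperture: f/5.6 → f/8 → f/11 → f/16.

f/16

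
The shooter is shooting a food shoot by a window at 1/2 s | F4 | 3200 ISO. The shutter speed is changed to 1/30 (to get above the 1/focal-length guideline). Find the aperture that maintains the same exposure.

f/1.0

Shutter speed: 1/2 → 1/4 → 1/8 → 1/15 → 1/30 — 4 stops faster (darker).
Need 4 stops brighter from the aperture: f/4 → f/2.8 → f/2 → f/1.4 → f/1.0.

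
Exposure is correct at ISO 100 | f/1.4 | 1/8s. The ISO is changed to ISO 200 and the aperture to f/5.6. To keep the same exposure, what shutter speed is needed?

ISO: 100 → 200 — 1 stop higher (brighter).
Aperture: f/1.4 → f/2 → f/2.8 → f/4 → f/5.6 — 4 stops smaller aperture (darker).
Net change so far: 3 stops darker. Offset with the shutter speed: 1/8 → 1/4 → 1/2 → 1.

1 s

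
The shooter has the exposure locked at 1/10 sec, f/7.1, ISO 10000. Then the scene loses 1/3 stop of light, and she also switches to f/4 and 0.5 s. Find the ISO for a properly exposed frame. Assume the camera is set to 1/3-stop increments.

ISO 800

Scene light: 1/3 stop darker.
Aperture: f/7.1 → f/6.3 → f/5.6 → f/5 → f/4.5 → f/4 — 1 2/3 stops opened up (brighter).
Shutter speed: 1/10 → 1/8 → 1/6 → 1/5 → 1/4 → 0.3 → 0.4 → 0.5 — 2 1/3 stops longer (brighter).
Net so far: 3 2/3 stops brighter. ISO: 10000 → 8000 → 6400 → 5000 → 4000 → 3200 → 2500 → 2000 → 1600 → 1250 → 1000 → 800.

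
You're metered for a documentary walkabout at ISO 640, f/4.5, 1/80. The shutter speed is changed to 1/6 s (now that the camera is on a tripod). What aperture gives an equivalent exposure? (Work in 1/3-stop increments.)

Shutter speed: 1/80 → 1/60 → 1/50 → 1/40 → 1/30 → 1/25 → 1/20 → 1/15 → 1/13 → 1/10 → 1/8 → 1/6 — 3 2/3 stops slower (brighter).
Need 3 2/3 stops darker from the aperture: f/4.5 → f/5 → f/5.6 → f/6.3 → f/7.1 → f/8 → f/9 → f/10 → f/11 → f/13 → f/14 → f/16.

f/16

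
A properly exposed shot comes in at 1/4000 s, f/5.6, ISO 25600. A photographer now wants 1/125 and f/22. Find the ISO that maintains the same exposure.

Shutter speed: 1/4000 → 1/2000 → 1/1000 → 1/500 → 1/250 → 1/125 — 5 stops slower (brighter).
Aperture: f/5.6 → f/8 → f/11 → f/16 → f/22 — 4 stops stopped down (darker).
Net change so far: 1 stop brighter. Offset with the ISO: 25600 → 12800.

ISO 12800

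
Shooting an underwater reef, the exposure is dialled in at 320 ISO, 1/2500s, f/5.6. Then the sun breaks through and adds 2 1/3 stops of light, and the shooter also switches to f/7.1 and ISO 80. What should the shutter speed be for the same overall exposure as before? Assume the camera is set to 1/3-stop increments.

1/2000s

Scene light: 2 1/3 stops brighter.
Aperture: f/5.6 → f/6.3 → f/7.1 — 2/3 stop narrower (darker).
ISO: 320 → 250 → 200 → 160 → 125 → 100 → 80 — 2 stops lower (darker).
Net so far: 1/3 stop darker. Shutter speed: 1/2500 → 1/2000.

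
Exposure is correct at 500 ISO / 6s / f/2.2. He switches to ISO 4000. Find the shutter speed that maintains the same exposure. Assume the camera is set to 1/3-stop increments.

0.8 s

ISO: 500 → 640 → 800 → 1000 → 1250 → 1600 → 2000 → 2500 → 3200 → 4000 — 3 stops raised (brighter).
Need 3 stops darker from the shutter speed: 6 → 5 → 4 → 3.2 → 2.5 → 2 → 1.6 → 1.3 → 1 → 0.8.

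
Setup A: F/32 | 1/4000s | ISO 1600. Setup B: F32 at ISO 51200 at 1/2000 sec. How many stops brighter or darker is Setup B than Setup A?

Aperture: unchanged.
Shutter speed: 1/4000 → 1/2000 — 1 stop longer (brighter).
ISO: 1600 → 3200 → 6400 → 12800 → 25600 → 51200 — 5 stops raised (brighter).
Net: +1 +5 = +6 stops.

6 stops brighter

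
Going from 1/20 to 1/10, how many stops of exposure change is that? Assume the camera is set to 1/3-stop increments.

1 stop

1/20 → 1/15 → 1/13 → 1/10 — count the steps: 3 third-stops = 1 stop.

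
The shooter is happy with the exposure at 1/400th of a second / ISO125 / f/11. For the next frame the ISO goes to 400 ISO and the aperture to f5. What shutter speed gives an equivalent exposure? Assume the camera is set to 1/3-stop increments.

ISO: 125 → 160 → 200 → 250 → 320 → 400 — 1 2/3 stops raised (brighter).
Aperture: f/11 → f/10 → f/9 → f/8 → f/7.1 → f/6.3 → f/5.6 → f/5 — 2 1/3 stops wider (brighter).
Net change so far: 4 stops brighter. Offset with the shutter speed: 1/400 → 1/500 → 1/640 → 1/800 → 1/1000 → 1/1250 → 1/1600 → 1/2000 → 1/2500 → 1/3200 → 1/4000 → 1/5000 → 1/6400.

1/6400s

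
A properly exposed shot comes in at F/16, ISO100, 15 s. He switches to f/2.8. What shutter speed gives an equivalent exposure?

1/2s

Aperture: f/16 → f/11 → f/8 → f/5.6 → f/4 → f/2.8 — 5 stops wider (brighter).
Need 5 stops darker from the shutter speed: 15 → 8 → 4 → 2 → 1 → 1/2.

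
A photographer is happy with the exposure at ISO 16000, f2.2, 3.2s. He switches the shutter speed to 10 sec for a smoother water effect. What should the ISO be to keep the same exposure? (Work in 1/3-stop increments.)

ISO 5000

Shutter speed: 3.2 → 4 → 5 → 6 → 8 → 10 — 1 2/3 stops longer (brighter).
Need 1 2/3 stops darker from the ISO: 16000 → 12800 → 10000 → 8000 → 6400 → 5000.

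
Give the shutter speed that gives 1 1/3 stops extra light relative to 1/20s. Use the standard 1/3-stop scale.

1/8s

Shutter speed: 1/20 → 1/15 → 1/13 → 1/10 → 1/8 — 1 1/3 stops longer (brighter).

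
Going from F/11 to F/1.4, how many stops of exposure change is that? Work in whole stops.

6 stops

f/11 → f/8 → f/5.6 → f/4 → f/2.8 → f/2 → f/1.4 — count the steps: 6 stops.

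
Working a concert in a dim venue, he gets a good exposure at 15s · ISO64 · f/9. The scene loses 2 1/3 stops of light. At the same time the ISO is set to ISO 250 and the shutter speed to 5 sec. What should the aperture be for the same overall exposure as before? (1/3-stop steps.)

f/4.5

Scene light: 2 1/3 stops darker.
ISO: 64 → 80 → 100 → 125 → 160 → 200 → 250 — 2 stops higher (brighter).
Shutter speed: 15 → 13 → 10 → 8 → 6 → 5 — 1 2/3 stops shorter (darker).
Net so far: 2 stops darker. Aperture: f/9 → f/8 → f/7.1 → f/6.3 → f/5.6 → f/5 → f/4.5.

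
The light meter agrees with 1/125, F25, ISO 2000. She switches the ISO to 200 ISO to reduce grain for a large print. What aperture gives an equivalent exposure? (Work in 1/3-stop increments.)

f/8

ISO: 2000 → 1600 → 1250 → 1000 → 800 → 640 → 500 → 400 → 320 → 250 → 200 — 3 1/3 stops dropped (darker).
Need 3 1/3 stops brighter from the aperture: f/25 → f/22 → f/20 → f/18 → f/16 → f/14 → f/13 → f/11 → f/10 → f/9 → f/8.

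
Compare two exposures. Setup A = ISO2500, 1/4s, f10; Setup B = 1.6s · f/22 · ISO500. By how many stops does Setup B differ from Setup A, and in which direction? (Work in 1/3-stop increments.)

Aperture: f/10 → f/11 → f/13 → f/14 → f/16 → f/18 → f/20 → f/22 — 2 1/3 stops narrower (darker).
Shutter speed: 1/4 → 0.3 → 0.4 → 0.5 → 0.6 → 0.8 → 1 → 1.3 → 1.6 — 2 2/3 stops slower (brighter).
ISO: 2500 → 2000 → 1600 → 1250 → 1000 → 800 → 640 → 500 — 2 1/3 stops lower (darker).
Net: −2 1/3 +2 2/3 −2 1/3 = −2 stops.

2 stops darker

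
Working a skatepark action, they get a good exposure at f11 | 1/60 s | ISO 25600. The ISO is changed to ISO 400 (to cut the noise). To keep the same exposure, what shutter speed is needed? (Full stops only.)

1 s

ISO: 25600 → 12800 → 6400 → 3200 → 1600 → 800 → 400 — 6 stops dropped (darker).
Need 6 stops brighter from the shutter speed: 1/60 → 1/30 → 1/15 → 1/8 → 1/4 → 1/2 → 1.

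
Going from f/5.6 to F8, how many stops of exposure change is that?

1 stop

f/5.6 → f/8 — count the steps: 1 stop.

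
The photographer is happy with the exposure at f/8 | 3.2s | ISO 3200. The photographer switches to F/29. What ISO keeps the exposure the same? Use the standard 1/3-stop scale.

ISO 40000

Aperture: f/8 → f/9 → f/10 → f/11 → f/13 → f/14 → f/16 → f/18 → f/20 → f/22 → f/25 → f/29 — 3 2/3 stops narrower (darker).
Need 3 2/3 stops brighter from the ISO: 3200 → 4000 → 5000 → 6400 → 8000 → 10000 → 12800 → 16000 → 20000 → 25600 → 32000 → 40000.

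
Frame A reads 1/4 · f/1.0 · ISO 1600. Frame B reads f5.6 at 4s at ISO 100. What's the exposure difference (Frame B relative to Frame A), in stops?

Aperture: f/1.0 → f/1.4 → f/2 → f/2.8 → f/4 → f/5.6 — 5 stops stopped down (darker).
Shutter speed: 1/4 → 1/2 → 1 → 2 → 4 — 4 stops slower (brighter).
ISO: 1600 → 800 → 400 → 200 → 100 — 4 stops lower (darker).
Net: −5 +4 −4 = −5 stops.

5 stops darker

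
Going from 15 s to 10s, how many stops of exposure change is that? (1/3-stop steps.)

2/3 stop

15 → 13 → 10 — count the steps: 2 third-stops = 2/3 stop.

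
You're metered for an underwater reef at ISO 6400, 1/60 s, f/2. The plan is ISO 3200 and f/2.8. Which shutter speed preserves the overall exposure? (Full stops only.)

1/15s

ISO: 6400 → 3200 — 1 stop dropped (darker).
Aperture: f/2 → f/2.8 — 1 stop stopped down (darker).
Net change so far: 2 stops darker. Offset with the shutter speed: 1/60 → 1/30 → 1/15.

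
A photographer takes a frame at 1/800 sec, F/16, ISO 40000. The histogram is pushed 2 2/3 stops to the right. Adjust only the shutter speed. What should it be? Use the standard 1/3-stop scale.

1/5000s

Overexposed by 2 2/3 stops → need 2 2/3 stops darker.
Shutter speed: 1/800 → 1/1000 → 1/1250 → 1/1600 → 1/2000 → 1/2500 → 1/3200 → 1/4000 → 1/5000.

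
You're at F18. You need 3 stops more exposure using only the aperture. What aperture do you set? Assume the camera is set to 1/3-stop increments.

Aperture: f/18 → f/16 → f/14 → f/13 → f/11 → f/10 → f/9 → f/8 → f/7.1 → f/6.3 — 3 stops opened up (brighter).

f/6.3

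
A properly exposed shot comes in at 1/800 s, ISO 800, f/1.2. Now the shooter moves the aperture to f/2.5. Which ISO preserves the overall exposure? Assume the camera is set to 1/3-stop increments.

ISO 3200

Aperture: f/1.2 → f/1.4 → f/1.6 → f/1.8 → f/2 → f/2.2 → f/2.5 — 2 stops stopped down (darker).
Need 2 stops brighter from the ISO: 800 → 1000 → 1250 → 1600 → 2000 → 2500 → 3200.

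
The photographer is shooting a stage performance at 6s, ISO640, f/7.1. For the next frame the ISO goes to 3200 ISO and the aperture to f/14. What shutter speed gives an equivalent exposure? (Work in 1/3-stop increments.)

ISO: 640 → 800 → 1000 → 1250 → 1600 → 2000 → 2500 → 3200 — 2 1/3 stops raised (brighter).
Aperture: f/7.1 → f/8 → f/9 → f/10 → f/11 → f/13 → f/14 — 2 stops narrower (darker).
Net change so far: 1/3 stop brighter. Offset with the shutter speed: 6 → 5.

5 s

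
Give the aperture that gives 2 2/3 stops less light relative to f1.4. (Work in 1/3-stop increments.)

Aperture: f/1.4 → f/1.6 → f/1.8 → f/2 → f/2.2 → f/2.5 → f/2.8 → f/3.2 → f/3.5 — 2 2/3 stops stopped down (darker).

f/3.5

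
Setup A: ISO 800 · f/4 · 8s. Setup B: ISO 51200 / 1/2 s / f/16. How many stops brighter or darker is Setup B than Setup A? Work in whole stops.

2 stops darker

Aperture: f/4 → f/5.6 → f/8 → f/11 → f/16 — 4 stops smaller aperture (darker).
Shutter speed: 8 → 4 → 2 → 1 → 1/2 — 4 stops shorter (darker).
ISO: 800 → 1600 → 3200 → 6400 → 12800 → 25600 → 51200 — 6 stops raised (brighter).
Net: −4 −4 +6 = −2 stops.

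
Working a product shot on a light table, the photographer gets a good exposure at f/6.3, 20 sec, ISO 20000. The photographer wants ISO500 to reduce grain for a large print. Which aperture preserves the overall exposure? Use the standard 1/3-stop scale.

f/1.0

ISO: 20000 → 16000 → 12800 → 10000 → 8000 → 6400 → 5000 → 4000 → 3200 → 2500 → 2000 → 1600 → 1250 → 1000 → 800 → 640 → 500 — 5 1/3 stops lower (darker).
Need 5 1/3 stops brighter from the aperture: f/6.3 → f/5.6 → f/5 → f/4.5 → f/4 → f/3.5 → f/3.2 → f/2.8 → f/2.5 → f/2.2 → f/2 → f/1.8 → f/1.6 → f/1.4 → f/1.2 → f/1.1 → f/1.0.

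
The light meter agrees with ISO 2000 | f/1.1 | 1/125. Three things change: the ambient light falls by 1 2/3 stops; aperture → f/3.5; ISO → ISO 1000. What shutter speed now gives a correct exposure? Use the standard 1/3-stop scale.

0.5 s

Scene light: 1 2/3 stops darker.
Aperture: f/1.1 → f/1.2 → f/1.4 → f/1.6 → f/1.8 → f/2 → f/2.2 → f/2.5 → f/2.8 → f/3.2 → f/3.5 — 3 1/3 stops narrower (darker).
ISO: 2000 → 1600 → 1250 → 1000 — 1 stop dropped (darker).
Net so far: 6 stops darker. Shutter speed: 1/125 → 1/100 → 1/80 → 1/60 → 1/50 → 1/40 → 1/30 → 1/25 → 1/20 → 1/15 → 1/13 → 1/10 → 1/8 → 1/6 → 1/5 → 1/4 → 0.3 → 0.4 → 0.5.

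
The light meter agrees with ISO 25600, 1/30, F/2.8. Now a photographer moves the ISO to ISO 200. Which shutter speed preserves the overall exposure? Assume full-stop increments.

ISO: 25600 → 12800 → 6400 → 3200 → 1600 → 800 → 400 → 200 — 7 stops lower (darker).
Need 7 stops brighter from the shutter speed: 1/30 → 1/15 → 1/8 → 1/4 → 1/2 → 1 → 2 → 4.

4 s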